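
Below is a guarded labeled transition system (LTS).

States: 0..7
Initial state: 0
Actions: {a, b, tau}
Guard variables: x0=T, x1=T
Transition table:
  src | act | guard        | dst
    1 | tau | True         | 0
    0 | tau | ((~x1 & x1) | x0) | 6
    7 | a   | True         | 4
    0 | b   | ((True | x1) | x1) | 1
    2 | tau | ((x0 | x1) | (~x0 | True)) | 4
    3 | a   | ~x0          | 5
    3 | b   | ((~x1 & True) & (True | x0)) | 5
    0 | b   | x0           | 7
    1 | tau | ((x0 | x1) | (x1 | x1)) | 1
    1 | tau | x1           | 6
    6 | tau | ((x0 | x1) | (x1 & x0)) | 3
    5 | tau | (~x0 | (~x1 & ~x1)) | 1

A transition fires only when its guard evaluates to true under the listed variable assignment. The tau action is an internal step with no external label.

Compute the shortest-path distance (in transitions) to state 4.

Breadth-first toward 4:
  L0 = {0}
  L1 = {1,6,7}
  L2 = {3,4}
first hit 4 at d=2 via b·a

Answer: 2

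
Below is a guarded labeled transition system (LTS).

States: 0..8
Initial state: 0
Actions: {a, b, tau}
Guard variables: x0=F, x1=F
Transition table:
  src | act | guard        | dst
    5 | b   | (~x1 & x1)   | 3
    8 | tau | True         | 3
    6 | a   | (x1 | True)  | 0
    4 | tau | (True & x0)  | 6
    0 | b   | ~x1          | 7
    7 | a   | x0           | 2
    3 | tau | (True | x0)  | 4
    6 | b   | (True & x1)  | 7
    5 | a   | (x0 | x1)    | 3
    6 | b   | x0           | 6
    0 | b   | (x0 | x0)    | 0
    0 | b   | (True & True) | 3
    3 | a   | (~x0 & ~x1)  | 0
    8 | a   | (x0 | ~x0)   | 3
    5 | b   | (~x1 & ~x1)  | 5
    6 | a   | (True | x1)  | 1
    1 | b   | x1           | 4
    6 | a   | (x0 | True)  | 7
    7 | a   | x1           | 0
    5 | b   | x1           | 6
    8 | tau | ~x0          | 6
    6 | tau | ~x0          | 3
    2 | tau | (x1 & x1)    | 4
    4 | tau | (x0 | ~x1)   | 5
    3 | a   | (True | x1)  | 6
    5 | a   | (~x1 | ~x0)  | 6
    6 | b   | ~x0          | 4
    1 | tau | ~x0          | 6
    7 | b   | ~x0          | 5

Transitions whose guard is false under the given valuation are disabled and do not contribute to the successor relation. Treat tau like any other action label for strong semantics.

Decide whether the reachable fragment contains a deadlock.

Answer: DEADLOCK-FREE

Trace:
R = {0,1,3,4,5,6,7}
  0: b→3  b→7  [deg 2]
  1: tau→6  [deg 1]
  3: a→0  a→6  tau→4  [deg 3]
  4: tau→5  [deg 1]
  5: a→6  b→5  [deg 2]
  6: a→0  a→1  a→7  b→4  tau→3  [deg 5]
  7: b→5  [deg 1]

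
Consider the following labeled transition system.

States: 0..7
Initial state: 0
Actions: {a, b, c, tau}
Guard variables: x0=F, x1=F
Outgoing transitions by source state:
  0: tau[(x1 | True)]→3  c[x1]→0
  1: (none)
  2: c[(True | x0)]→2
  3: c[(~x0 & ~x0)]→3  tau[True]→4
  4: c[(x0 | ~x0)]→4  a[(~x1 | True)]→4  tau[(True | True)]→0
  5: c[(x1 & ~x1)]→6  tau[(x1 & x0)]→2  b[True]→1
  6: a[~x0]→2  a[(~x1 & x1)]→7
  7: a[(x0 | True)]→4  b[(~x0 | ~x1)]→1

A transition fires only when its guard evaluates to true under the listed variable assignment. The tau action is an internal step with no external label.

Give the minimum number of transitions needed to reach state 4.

Answer: 2

Analysis:
BFS to 4:
  depth 0: {0}
  depth 1: {3}
  depth 2: {4}
first hit 4 at d=2 via tau·tau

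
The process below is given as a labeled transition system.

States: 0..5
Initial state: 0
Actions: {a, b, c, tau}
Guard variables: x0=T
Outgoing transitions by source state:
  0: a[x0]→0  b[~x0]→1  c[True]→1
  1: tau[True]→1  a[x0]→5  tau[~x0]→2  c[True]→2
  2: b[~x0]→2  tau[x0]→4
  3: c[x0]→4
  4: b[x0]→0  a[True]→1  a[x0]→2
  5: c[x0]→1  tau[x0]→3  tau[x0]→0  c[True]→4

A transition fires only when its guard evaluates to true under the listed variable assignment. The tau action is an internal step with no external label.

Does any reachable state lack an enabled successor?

Reach set: {0,1,2,3,4,5}
  0: a→0  c→1  [2 out]
  1: a→5  c→2  tau→1  [3 out]
  2: tau→4  [1 out]
  3: c→4  [1 out]
  4: a→1  a→2  b→0  [3 out]
  5: c→1  c→4  tau→0  tau→3  [4 out]

Answer: DEADLOCK-FREE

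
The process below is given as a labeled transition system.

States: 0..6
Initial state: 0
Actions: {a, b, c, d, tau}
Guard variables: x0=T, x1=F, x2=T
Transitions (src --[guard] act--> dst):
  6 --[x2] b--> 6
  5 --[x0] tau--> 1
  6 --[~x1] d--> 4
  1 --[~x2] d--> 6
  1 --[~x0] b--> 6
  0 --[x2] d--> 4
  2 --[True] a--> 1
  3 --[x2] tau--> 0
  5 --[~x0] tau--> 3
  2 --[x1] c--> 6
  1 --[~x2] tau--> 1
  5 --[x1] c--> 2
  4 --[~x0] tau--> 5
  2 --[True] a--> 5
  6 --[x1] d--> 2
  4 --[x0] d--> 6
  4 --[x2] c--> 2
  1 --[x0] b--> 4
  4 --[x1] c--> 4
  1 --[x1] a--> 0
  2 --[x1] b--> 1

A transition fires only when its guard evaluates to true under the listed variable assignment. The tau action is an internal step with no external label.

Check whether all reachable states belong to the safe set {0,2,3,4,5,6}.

Inv-set: {0,2,3,4,5,6}
Reach set: {0,1,2,4,5,6}
  0: ok
  1: ✗ unsafe
  2: ok
  4: ok
  5: ok
  6: ok
counterexample path to 1: d·c·a

Answer: INVARIANT VIOLATED at state 1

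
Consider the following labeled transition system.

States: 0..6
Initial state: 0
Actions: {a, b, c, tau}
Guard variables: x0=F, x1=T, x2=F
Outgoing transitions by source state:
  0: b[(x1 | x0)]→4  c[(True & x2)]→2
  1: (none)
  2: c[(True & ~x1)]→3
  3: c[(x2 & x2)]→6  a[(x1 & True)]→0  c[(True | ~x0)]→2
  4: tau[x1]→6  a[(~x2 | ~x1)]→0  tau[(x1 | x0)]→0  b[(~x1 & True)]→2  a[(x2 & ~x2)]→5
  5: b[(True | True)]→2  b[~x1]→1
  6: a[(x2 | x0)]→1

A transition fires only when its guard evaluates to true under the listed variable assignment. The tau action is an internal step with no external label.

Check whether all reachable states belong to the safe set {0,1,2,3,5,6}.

Allowed set {0,1,2,3,5,6}
Reachable = {0,4,6}
  0: ok
  4: ✗ unsafe
  6: ok
reach 4 via b — violates

Answer: INVARIANT VIOLATED at state 4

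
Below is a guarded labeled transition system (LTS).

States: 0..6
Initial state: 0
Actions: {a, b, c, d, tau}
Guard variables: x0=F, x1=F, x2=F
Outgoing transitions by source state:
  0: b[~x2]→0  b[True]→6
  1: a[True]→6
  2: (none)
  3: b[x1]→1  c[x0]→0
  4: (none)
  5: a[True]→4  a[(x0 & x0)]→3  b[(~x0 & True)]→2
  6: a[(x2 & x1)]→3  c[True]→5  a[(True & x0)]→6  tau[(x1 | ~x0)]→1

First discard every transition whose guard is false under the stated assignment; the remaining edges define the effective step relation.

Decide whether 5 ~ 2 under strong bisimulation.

Answer: NOT BISIMILAR

Working:
Bisimulation quotient by refinement:
  P[0] = {{0,1,2,3,4,5,6}}
  P[1] = {{0},{1},{2,3,4},{5},{6}}
5 equivalence class(es) (converged in 2)
class of 5: {5}; class of 2: {2,3,4}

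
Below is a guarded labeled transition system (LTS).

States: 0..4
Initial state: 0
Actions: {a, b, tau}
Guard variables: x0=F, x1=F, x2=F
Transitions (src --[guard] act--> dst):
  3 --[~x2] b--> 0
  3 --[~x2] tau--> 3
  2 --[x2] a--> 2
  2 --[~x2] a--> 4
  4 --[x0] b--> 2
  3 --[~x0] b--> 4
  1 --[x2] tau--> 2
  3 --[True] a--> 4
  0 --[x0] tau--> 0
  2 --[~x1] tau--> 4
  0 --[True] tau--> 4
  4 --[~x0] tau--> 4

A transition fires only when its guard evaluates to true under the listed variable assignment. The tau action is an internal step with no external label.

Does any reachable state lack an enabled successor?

Reach set: {0,4}
  0: tau→4  [deg 1]
  4: tau→4  [deg 1]

Answer: DEADLOCK-FREE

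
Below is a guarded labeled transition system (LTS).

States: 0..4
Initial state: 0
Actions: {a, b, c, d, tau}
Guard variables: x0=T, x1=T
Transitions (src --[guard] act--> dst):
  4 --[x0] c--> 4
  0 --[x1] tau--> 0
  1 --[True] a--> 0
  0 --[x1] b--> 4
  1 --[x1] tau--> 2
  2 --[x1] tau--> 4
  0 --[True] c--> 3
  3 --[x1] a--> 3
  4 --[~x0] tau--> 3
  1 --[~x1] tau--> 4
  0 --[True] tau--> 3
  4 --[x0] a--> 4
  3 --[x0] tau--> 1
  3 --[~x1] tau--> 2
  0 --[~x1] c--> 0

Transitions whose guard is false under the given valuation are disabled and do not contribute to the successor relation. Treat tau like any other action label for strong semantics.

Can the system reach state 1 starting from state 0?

Answer: REACHABLE

Working:
After dropping false guards: 11 live edges.
L0 = {0}
L1 = {3,4}  now seen {0,3,4}
L2 = {1}  now seen {0,1,3,4}
L3 = {2}  now seen {0,1,2,3,4}
R = {0,1,2,3,4}
witness 1: tau·tau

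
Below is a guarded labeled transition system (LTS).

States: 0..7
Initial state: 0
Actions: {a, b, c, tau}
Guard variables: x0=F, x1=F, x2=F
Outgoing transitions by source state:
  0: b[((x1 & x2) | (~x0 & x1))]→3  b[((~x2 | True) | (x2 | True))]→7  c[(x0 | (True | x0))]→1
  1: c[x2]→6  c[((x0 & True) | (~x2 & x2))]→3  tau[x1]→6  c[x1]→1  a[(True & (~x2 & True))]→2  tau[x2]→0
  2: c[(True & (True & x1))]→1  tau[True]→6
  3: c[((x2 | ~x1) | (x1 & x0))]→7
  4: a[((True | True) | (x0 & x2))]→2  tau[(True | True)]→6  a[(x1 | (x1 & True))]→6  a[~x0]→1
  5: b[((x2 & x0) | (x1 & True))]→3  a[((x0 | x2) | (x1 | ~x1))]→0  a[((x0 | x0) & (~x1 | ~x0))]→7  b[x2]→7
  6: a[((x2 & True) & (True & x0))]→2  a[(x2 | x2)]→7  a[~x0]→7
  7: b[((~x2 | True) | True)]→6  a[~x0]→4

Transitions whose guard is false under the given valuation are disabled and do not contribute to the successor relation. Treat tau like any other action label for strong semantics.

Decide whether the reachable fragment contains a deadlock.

R = {0,1,2,4,6,7}
  0: b→7  c→1  [2 out]
  1: a→2  [1 out]
  2: tau→6  [1 out]
  4: a→1  a→2  tau→6  [3 out]
  6: a→7  [1 out]
  7: a→4  b→6  [2 out]

Answer: DEADLOCK-FREE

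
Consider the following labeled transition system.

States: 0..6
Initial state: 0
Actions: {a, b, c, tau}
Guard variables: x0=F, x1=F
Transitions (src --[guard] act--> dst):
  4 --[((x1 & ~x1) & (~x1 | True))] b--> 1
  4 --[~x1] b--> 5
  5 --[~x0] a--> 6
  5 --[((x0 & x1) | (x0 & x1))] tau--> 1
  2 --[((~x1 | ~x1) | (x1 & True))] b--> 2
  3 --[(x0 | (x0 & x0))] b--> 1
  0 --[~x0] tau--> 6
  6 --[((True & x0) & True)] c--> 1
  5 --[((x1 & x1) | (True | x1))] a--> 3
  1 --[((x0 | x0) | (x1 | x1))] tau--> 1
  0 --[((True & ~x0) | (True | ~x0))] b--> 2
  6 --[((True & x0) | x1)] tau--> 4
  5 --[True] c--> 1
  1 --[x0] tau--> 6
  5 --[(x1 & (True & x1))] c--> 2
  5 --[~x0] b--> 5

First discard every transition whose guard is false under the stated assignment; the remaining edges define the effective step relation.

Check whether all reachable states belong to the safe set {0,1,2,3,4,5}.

Answer: INVARIANT VIOLATED at state 6

Analysis:
Inv-set: {0,1,2,3,4,5}
Reach set: {0,2,6}
  0: ✓
  2: ✓
  6: ✗ unsafe
counterexample path to 6: tau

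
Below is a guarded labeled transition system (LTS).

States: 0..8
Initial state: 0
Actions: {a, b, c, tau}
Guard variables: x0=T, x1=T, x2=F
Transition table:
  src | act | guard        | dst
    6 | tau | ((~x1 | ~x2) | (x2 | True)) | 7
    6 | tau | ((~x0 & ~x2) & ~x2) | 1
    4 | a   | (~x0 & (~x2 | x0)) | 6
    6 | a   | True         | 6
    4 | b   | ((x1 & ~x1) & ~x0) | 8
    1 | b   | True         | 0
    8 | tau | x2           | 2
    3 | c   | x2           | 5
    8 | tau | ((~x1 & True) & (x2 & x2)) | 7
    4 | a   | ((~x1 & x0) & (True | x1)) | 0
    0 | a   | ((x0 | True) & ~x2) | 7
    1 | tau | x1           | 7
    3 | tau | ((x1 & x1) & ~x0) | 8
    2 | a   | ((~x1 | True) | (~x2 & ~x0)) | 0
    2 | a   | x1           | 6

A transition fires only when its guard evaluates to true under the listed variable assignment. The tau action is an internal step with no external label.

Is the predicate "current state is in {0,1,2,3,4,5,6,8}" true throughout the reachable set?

Safe = {0,1,2,3,4,5,6,8}
Reach set: {0,7}
  0: safe
  7: outside
witness against invariant: a → 7

Answer: INVARIANT VIOLATED at state 7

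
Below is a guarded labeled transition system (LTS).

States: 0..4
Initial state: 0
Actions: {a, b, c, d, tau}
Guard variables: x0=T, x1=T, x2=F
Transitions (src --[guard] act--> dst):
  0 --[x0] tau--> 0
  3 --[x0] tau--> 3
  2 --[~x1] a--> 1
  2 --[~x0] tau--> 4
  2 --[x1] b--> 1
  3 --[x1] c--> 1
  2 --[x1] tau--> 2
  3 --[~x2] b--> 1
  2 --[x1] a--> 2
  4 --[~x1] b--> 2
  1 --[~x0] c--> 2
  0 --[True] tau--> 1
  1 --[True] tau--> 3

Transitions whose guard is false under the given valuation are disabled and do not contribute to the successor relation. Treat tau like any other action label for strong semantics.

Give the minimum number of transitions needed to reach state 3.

Breadth-first toward 3:
  L0 = {0}
  L1 = {1}
  L2 = {3}
first hit 3 at d=2 via tau·tau

Answer: 2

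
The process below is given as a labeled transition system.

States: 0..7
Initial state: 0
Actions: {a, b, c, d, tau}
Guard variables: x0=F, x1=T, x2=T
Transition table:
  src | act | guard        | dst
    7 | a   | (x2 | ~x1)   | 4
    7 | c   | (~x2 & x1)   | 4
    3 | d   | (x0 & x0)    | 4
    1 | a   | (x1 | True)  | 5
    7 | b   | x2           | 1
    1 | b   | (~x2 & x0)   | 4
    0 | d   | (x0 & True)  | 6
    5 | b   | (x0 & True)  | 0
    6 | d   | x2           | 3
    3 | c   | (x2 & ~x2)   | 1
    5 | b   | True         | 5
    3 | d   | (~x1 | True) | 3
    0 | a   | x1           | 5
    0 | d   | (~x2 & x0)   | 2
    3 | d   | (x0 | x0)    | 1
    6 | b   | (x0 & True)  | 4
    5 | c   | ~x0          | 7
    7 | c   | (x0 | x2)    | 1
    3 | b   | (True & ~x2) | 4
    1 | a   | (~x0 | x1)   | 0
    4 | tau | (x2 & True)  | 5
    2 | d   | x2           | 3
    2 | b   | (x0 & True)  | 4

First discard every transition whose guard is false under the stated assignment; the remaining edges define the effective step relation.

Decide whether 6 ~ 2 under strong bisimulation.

Compute ~ classes (split until stable):
  round 0: {{0,1,2,3,4,5,6,7}}
  round 1: {{0,1},{2,3,6},{4},{5},{7}}
  round 2: {{0},{1},{2,3,6},{4},{5},{7}}
6 equivalence class(es) (converged in 3)
6∈{2,3,6}, 2∈{2,3,6}

Answer: BISIMILAR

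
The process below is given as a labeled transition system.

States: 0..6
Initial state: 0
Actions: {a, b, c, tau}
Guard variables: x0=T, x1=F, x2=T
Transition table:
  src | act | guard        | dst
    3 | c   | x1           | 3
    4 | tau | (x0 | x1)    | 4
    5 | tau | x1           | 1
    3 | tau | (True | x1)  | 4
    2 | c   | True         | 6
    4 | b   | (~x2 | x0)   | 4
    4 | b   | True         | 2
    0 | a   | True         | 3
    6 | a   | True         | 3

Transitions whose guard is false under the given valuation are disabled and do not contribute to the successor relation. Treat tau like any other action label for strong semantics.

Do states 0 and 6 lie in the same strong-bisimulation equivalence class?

Answer: BISIMILAR

Trace:
Bisimulation quotient by refinement:
  π0 = {{0,1,2,3,4,5,6}}
  π1 = {{0,6},{1,5},{2},{3},{4}}
stable after 2 split(s): 5 block(s)
class of 0: {0,6}; class of 6: {0,6}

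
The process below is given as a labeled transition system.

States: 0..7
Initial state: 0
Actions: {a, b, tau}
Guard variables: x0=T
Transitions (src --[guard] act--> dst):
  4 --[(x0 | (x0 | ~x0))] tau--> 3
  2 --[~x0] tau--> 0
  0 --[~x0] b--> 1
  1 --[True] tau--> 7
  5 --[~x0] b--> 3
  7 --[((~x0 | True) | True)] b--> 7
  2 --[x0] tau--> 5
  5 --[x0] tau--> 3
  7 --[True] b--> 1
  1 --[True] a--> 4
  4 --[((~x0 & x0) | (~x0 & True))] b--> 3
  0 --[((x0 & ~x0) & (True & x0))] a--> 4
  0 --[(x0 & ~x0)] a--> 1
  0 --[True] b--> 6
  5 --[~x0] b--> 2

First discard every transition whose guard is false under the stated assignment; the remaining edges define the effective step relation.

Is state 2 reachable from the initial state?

Guard filter leaves 8 enabled edge(s).
L0 = {0}
L1 = {6}  total {0,6}
Reachable = {0,6}

Answer: UNREACHABLE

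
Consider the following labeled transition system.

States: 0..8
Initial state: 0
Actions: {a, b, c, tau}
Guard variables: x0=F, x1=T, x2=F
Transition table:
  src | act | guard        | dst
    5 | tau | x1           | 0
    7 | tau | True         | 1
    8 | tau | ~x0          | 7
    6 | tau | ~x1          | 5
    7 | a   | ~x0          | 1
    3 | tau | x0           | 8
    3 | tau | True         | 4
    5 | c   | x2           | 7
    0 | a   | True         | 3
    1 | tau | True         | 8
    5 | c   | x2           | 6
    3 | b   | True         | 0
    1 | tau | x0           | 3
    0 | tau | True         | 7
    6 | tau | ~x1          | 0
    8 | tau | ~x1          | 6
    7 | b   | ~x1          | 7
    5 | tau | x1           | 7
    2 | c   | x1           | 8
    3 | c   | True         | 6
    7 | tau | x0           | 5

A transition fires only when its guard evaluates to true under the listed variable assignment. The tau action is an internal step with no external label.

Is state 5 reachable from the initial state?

Answer: UNREACHABLE

Working:
12 transition(s) survive guard evaluation.
depth 0: {0}
depth 1: {3,7}  now seen {0,3,7}
depth 2: {1,4,6}  now seen {0,1,3,4,6,7}
depth 3: {8}  now seen {0,1,3,4,6,7,8}
R = {0,1,3,4,6,7,8}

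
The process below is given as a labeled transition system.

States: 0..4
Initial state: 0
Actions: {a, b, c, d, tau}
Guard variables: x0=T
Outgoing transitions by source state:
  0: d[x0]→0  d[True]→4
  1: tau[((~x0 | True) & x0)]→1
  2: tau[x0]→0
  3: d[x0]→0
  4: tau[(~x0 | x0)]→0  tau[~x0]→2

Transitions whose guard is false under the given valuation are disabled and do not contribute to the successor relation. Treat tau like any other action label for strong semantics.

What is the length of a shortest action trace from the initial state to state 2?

Answer: UNREACHABLE

Analysis:
Breadth-first toward 2:
  Layer 0: {0}
  Layer 1: {4}
2 never appears.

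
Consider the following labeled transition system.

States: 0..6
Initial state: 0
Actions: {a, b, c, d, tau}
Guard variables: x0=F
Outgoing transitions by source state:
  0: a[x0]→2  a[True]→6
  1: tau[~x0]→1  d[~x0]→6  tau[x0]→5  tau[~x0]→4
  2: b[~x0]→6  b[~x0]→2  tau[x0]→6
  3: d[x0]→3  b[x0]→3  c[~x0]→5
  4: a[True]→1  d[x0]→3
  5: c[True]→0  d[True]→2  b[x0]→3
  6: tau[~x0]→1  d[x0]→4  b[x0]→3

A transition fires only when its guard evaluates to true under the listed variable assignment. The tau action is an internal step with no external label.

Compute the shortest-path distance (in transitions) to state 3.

BFS to 3:
  L0 = {0}
  L1 = {6}
  L2 = {1}
  L3 = {4}
3 never appears.

Answer: UNREACHABLE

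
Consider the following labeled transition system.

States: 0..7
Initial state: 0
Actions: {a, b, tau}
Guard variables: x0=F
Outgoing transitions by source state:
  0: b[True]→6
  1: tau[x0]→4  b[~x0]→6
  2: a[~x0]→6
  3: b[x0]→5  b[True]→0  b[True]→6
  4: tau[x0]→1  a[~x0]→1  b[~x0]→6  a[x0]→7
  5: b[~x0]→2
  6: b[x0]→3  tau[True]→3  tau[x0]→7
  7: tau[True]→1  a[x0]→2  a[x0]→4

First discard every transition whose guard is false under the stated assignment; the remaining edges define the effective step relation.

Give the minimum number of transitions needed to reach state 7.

Answer: UNREACHABLE

Analysis:
Layered search for 7:
  Layer 0: {0}
  Layer 1: {6}
  Layer 2: {3}
7 never appears.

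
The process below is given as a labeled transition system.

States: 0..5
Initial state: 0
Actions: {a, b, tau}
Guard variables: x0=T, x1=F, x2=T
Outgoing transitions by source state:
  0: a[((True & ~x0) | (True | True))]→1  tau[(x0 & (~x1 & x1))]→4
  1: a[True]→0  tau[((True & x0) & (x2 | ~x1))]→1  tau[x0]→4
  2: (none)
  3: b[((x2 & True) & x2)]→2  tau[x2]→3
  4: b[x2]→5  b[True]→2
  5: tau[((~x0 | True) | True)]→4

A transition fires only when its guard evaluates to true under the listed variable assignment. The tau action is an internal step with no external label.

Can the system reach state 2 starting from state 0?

Answer: REACHABLE

Analysis:
9 transition(s) survive guard evaluation.
L0 = {0}
L1 = {1}  total {0,1}
L2 = {4}  total {0,1,4}
L3 = {2,5}  total {0,1,2,4,5}
Reach set: {0,1,2,4,5}
trace reaching 2: a·tau·b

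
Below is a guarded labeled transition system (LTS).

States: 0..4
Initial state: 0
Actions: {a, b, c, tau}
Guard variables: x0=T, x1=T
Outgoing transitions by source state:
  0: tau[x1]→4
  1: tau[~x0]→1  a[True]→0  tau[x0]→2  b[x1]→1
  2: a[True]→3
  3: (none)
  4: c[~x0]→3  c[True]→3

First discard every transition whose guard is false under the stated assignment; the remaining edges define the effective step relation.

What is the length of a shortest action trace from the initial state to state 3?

Answer: 2

Analysis:
Layered search for 3:
  L0 = {0}
  L1 = {4}
  L2 = {3}
first hit 3 at d=2 via tau·c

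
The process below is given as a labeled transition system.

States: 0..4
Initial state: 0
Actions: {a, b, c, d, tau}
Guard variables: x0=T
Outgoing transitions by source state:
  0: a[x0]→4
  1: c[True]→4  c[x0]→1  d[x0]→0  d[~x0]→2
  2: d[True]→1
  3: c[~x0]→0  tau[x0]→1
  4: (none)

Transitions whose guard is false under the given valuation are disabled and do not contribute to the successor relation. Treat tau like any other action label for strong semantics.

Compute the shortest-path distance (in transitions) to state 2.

Answer: UNREACHABLE

Trace:
Layered search for 2:
  L0 = {0}
  L1 = {4}
2 never appears.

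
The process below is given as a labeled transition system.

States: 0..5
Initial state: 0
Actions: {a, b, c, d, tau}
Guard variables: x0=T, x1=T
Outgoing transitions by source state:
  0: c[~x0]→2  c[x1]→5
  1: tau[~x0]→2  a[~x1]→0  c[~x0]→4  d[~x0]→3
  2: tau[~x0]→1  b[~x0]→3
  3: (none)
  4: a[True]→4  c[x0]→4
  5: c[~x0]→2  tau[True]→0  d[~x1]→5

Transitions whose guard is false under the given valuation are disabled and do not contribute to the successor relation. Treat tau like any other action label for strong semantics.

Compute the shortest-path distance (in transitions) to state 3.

Answer: UNREACHABLE

Trace:
Breadth-first toward 3:
  L0 = {0}
  L1 = {5}
3 never appears.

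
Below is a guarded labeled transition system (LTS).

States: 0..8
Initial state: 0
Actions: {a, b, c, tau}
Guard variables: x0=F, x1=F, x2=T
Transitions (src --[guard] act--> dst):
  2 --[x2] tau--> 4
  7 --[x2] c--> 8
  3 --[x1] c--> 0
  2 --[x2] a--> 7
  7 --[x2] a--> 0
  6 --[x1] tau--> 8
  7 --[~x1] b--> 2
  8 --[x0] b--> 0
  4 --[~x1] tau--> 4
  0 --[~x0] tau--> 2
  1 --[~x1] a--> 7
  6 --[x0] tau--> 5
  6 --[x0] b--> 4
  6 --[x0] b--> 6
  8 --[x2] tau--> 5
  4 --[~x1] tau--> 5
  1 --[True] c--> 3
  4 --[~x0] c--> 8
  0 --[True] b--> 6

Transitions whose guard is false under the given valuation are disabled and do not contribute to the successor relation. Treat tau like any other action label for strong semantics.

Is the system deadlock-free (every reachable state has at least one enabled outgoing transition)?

Reach set: {0,2,4,5,6,7,8}
  0: b→6  tau→2  [2 exit(s)]
  2: a→7  tau→4  [2 exit(s)]
  4: c→8  tau→4  tau→5  [3 exit(s)]
  5: ∅  [deadlock]
  6: ∅  [deadlock]
  7: a→0  b→2  c→8  [3 exit(s)]
  8: tau→5  [1 exit(s)]
witness 5: tau·tau·tau

Answer: DEADLOCK at state 5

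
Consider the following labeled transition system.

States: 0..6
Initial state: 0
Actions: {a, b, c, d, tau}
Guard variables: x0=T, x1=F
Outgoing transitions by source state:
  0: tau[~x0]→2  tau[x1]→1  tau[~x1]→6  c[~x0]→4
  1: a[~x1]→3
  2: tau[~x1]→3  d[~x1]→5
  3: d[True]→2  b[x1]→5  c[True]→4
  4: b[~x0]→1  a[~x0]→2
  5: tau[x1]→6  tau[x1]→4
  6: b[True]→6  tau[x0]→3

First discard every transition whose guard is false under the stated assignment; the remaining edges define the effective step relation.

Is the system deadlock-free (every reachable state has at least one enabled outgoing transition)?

Reach set: {0,2,3,4,5,6}
  0: tau→6  [1 exit(s)]
  2: d→5  tau→3  [2 exit(s)]
  3: c→4  d→2  [2 exit(s)]
  4: ∅  [no exit]
  5: ∅  [no exit]
  6: b→6  tau→3  [2 exit(s)]
witness 4: tau·tau·c

Answer: DEADLOCK at state 4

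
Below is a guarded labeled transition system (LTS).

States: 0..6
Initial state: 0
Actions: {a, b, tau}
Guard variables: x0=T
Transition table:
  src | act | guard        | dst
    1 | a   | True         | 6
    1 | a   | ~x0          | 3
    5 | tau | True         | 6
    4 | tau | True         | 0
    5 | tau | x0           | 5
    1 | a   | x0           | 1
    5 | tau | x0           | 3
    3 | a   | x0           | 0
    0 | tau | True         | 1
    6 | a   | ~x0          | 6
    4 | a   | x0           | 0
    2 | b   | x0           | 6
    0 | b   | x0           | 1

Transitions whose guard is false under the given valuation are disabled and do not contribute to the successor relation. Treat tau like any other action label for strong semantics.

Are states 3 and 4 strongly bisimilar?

Compute ~ classes (split until stable):
  π0 = {{0,1,2,3,4,5,6}}
  π1 = {{0},{1,3},{2},{4},{5},{6}}
  π2 = {{0},{1},{2},{3},{4},{5},{6}}
Fixed point at round 3; 7 class(es).
class of 3: {3}; class of 4: {4}

Answer: NOT BISIMILAR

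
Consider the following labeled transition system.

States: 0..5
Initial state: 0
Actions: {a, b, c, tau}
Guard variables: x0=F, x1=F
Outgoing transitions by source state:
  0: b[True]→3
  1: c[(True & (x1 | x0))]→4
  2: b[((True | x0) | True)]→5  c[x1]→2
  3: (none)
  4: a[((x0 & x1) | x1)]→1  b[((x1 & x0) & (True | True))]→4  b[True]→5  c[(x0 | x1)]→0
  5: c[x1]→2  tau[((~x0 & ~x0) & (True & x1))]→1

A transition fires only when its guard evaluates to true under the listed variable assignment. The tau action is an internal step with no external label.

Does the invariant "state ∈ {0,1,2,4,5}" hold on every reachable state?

Answer: INVARIANT VIOLATED at state 3

Working:
Safe = {0,1,2,4,5}
Reachable = {0,3}
  0: ok
  3: VIOLATES
witness against invariant: b → 3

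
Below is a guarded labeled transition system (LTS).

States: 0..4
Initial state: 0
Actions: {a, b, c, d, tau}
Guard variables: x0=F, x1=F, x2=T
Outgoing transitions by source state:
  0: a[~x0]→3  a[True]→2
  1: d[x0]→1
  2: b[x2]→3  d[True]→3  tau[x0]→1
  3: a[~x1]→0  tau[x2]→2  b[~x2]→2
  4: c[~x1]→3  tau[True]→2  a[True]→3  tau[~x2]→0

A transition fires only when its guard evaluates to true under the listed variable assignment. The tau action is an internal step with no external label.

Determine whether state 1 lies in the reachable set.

Guard filter leaves 9 enabled edge(s).
Layer 0: {0}
Layer 1: {2,3}  now seen {0,2,3}
Reachable = {0,2,3}

Answer: UNREACHABLE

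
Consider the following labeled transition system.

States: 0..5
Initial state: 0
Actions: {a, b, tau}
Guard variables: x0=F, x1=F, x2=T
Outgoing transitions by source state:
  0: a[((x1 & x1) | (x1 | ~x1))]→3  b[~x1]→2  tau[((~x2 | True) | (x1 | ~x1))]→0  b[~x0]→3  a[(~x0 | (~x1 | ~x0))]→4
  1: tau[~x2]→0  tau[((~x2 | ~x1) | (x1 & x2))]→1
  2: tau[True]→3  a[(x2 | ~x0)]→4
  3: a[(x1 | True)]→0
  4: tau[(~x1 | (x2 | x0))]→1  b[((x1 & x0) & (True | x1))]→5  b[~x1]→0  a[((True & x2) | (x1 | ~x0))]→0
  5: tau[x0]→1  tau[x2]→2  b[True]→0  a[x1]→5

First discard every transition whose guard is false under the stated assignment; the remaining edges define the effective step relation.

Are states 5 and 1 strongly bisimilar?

Answer: NOT BISIMILAR

Working:
Compute ~ classes (split until stable):
  P[0] = {{0,1,2,3,4,5}}
  P[1] = {{0,4},{1},{2},{3},{5}}
  P[2] = {{0},{1},{2},{3},{4},{5}}
Fixed point at round 3; 6 class(es).
[5]={5}  [1]={1}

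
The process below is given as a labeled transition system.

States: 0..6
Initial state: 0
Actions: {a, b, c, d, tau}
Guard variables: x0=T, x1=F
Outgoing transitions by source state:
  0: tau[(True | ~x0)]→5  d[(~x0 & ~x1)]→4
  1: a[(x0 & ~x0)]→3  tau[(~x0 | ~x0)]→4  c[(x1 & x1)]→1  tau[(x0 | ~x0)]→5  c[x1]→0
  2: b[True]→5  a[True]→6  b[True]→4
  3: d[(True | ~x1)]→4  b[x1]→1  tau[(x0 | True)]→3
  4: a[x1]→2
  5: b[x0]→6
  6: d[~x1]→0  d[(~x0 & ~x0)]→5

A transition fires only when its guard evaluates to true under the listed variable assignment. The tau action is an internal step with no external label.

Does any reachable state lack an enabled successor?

Answer: DEADLOCK-FREE

Working:
R = {0,5,6}
  0: tau→5  [deg 1]
  5: b→6  [deg 1]
  6: d→0  [deg 1]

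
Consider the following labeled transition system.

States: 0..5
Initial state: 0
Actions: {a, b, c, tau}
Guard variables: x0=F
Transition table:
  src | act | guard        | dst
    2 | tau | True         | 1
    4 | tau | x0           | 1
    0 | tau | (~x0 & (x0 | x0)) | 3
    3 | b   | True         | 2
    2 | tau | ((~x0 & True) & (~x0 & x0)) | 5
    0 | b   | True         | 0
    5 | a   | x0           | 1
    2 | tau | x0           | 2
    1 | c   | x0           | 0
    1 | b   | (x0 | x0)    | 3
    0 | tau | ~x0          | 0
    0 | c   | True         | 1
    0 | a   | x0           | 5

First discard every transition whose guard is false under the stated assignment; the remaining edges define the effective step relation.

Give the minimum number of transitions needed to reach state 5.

BFS to 5:
  Layer 0: {0}
  Layer 1: {1}
5 never appears.

Answer: UNREACHABLE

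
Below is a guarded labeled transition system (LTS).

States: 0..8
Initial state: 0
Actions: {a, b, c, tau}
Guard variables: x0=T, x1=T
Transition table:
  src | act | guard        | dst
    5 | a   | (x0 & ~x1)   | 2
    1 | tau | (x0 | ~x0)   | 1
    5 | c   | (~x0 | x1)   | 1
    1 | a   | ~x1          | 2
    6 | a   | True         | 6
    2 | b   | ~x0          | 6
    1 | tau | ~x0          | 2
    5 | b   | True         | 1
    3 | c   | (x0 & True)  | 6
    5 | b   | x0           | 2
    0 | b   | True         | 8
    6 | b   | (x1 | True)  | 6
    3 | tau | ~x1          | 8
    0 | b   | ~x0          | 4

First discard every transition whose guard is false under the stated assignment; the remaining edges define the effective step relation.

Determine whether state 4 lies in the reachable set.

Answer: UNREACHABLE

Trace:
After dropping false guards: 8 live edges.
L0 = {0}
L1 = {8}  cumulative {0,8}
R = {0,8}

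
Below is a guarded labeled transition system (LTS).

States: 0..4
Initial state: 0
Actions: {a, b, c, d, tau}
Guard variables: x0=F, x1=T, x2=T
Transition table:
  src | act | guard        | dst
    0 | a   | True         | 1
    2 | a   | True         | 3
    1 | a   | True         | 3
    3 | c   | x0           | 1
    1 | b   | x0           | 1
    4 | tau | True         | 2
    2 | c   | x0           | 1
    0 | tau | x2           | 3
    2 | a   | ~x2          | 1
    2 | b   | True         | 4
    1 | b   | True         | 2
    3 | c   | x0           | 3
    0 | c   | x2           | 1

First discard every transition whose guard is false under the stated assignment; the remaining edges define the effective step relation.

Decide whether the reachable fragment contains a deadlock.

Reach set: {0,1,2,3,4}
  0: a→1  c→1  tau→3  [3 exit(s)]
  1: a→3  b→2  [2 exit(s)]
  2: a→3  b→4  [2 exit(s)]
  3: ∅  [STUCK]
  4: tau→2  [1 exit(s)]
Path to 3: tau

Answer: DEADLOCK at state 3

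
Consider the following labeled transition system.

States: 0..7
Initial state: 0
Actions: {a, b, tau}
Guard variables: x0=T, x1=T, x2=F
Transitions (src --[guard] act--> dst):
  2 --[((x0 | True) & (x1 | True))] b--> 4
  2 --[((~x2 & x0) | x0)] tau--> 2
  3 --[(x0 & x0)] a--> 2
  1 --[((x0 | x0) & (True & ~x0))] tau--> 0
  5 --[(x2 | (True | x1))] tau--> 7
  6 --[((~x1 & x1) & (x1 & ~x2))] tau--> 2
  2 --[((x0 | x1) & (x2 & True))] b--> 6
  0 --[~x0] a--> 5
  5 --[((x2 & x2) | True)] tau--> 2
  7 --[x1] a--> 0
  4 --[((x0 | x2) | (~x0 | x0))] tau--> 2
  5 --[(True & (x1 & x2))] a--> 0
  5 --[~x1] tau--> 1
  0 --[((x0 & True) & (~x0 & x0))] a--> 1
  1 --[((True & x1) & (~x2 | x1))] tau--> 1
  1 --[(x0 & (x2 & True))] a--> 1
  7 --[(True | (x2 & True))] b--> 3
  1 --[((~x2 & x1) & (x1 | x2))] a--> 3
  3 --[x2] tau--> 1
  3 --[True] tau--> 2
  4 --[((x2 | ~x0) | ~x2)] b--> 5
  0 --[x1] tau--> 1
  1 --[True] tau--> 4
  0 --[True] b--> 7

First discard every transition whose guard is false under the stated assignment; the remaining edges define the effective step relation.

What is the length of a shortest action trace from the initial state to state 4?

Answer: 2

Working:
Breadth-first toward 4:
  Layer 0: {0}
  Layer 1: {1,7}
  Layer 2: {3,4}
first hit 4 at d=2 via tau·tau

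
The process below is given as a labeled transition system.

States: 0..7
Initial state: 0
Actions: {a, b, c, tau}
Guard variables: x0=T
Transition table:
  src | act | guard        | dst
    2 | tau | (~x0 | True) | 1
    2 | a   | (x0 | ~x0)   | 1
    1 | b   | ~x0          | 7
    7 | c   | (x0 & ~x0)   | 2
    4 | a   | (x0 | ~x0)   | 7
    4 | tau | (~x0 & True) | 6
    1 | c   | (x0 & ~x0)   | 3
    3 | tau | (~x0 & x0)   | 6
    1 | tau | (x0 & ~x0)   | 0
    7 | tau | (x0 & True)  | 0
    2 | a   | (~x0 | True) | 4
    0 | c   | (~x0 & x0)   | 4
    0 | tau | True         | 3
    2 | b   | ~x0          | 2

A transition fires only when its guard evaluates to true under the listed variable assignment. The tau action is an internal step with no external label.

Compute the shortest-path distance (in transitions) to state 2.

Layered search for 2:
  Layer 0: {0}
  Layer 1: {3}
2 never appears.

Answer: UNREACHABLE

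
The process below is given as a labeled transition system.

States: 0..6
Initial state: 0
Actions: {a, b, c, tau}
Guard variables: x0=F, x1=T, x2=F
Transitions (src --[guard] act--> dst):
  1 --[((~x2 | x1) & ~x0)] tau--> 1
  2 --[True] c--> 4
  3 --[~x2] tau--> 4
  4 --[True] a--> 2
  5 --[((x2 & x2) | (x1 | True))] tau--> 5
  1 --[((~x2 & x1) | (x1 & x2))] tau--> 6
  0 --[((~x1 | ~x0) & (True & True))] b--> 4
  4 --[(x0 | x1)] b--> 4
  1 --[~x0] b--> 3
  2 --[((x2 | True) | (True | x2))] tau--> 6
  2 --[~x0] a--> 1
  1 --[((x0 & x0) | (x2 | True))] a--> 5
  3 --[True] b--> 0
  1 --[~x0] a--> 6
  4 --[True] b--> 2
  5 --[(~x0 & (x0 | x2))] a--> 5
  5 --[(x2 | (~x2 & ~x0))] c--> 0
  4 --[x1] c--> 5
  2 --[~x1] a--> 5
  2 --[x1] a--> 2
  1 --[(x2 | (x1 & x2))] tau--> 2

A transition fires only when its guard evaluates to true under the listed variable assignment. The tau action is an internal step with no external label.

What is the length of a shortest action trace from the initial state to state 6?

Answer: 3

Analysis:
Layered search for 6:
  depth 0: {0}
  depth 1: {4}
  depth 2: {2,5}
  depth 3: {1,6}
depth(6)=3, e.g. b·a·tau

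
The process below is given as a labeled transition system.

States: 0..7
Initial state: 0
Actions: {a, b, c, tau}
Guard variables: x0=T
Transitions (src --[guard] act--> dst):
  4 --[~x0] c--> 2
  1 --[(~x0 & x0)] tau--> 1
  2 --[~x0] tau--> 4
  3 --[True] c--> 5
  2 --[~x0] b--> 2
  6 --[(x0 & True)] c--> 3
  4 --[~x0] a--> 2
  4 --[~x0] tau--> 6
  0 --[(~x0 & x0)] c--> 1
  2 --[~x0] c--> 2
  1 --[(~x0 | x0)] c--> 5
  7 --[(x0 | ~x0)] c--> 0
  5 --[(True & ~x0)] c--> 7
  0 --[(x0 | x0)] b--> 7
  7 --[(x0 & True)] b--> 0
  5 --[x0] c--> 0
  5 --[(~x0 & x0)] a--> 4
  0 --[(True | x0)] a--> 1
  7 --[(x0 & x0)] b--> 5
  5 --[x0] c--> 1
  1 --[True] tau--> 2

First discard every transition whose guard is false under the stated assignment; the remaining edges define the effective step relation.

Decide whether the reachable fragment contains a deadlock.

Answer: DEADLOCK at state 2

Working:
Reach set: {0,1,2,5,7}
  0: a→1  b→7  [2 out]
  1: c→5  tau→2  [2 out]
  2: ∅  [deadlock]
  5: c→0  c→1  [2 out]
  7: b→0  b→5  c→0  [3 out]
Path to 2: a·tau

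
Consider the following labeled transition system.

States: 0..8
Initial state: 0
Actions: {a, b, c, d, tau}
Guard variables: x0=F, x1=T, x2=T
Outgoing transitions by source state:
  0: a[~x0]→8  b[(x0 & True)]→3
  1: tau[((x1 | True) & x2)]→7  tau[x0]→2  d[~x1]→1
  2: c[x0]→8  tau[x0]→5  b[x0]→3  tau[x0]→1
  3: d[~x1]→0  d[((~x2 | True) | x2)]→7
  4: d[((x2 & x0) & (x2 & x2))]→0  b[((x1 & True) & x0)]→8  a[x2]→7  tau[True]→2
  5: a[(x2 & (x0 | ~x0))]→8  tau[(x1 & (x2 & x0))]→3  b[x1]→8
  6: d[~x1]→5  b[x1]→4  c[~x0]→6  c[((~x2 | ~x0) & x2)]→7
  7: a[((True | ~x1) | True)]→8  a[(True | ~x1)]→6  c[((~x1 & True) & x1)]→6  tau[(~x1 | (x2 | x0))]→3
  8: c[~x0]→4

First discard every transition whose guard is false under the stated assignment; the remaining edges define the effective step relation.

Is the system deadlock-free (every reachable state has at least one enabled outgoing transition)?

Answer: DEADLOCK at state 2

Working:
Reachable = {0,2,3,4,6,7,8}
  0: a→8  [1 out]
  2: ∅  [no exit]
  3: d→7  [1 out]
  4: a→7  tau→2  [2 out]
  6: b→4  c→6  c→7  [3 out]
  7: a→6  a→8  tau→3  [3 out]
  8: c→4  [1 out]
Path to 2: a·c·tau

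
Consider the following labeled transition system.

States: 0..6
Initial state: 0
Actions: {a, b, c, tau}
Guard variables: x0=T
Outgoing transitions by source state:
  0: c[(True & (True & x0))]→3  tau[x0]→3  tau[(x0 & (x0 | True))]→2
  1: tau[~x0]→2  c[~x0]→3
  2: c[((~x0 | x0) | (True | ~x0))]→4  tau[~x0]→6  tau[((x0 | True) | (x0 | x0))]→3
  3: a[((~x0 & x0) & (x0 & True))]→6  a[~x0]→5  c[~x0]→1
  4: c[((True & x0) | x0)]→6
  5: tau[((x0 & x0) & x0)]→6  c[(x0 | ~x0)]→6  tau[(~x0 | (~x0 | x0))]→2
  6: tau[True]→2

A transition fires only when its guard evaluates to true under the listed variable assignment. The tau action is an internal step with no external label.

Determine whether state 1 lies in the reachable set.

Guard filter leaves 10 enabled edge(s).
L0 = {0}
L1 = {2,3}  now seen {0,2,3}
L2 = {4}  now seen {0,2,3,4}
L3 = {6}  now seen {0,2,3,4,6}
Reachable = {0,2,3,4,6}

Answer: UNREACHABLE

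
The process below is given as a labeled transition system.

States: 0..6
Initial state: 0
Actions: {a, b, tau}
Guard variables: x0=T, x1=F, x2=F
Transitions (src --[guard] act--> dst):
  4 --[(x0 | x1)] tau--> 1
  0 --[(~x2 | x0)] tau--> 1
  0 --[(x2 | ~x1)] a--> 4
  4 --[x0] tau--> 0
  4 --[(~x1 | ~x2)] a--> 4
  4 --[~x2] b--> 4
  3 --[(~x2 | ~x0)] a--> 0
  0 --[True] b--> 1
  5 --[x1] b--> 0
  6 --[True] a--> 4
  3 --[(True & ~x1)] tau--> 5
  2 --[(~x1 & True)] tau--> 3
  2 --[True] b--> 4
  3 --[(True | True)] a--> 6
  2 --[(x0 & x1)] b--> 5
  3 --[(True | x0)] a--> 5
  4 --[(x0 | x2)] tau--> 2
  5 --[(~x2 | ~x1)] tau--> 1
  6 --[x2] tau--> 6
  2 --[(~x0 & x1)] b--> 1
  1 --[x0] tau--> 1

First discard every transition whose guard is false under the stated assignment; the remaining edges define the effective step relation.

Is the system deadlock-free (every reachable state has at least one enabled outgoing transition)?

Answer: DEADLOCK-FREE

Analysis:
R = {0,1,2,3,4,5,6}
  0: a→4  b→1  tau→1  [deg 3]
  1: tau→1  [deg 1]
  2: b→4  tau→3  [deg 2]
  3: a→0  a→5  a→6  tau→5  [deg 4]
  4: a→4  b→4  tau→0  tau→1  tau→2  [deg 5]
  5: tau→1  [deg 1]
  6: a→4  [deg 1]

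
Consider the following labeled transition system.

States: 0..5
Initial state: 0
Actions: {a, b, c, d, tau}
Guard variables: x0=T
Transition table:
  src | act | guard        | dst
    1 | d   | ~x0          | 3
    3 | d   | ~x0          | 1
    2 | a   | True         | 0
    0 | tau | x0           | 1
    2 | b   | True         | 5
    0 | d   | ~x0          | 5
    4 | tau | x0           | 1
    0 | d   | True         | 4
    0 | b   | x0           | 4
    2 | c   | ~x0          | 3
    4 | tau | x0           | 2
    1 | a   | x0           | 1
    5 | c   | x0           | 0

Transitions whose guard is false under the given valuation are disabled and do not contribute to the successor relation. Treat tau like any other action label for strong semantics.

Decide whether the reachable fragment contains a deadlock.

Answer: DEADLOCK-FREE

Working:
Reach set: {0,1,2,4,5}
  0: b→4  d→4  tau→1  [deg 3]
  1: a→1  [deg 1]
  2: a→0  b→5  [deg 2]
  4: tau→1  tau→2  [deg 2]
  5: c→0  [deg 1]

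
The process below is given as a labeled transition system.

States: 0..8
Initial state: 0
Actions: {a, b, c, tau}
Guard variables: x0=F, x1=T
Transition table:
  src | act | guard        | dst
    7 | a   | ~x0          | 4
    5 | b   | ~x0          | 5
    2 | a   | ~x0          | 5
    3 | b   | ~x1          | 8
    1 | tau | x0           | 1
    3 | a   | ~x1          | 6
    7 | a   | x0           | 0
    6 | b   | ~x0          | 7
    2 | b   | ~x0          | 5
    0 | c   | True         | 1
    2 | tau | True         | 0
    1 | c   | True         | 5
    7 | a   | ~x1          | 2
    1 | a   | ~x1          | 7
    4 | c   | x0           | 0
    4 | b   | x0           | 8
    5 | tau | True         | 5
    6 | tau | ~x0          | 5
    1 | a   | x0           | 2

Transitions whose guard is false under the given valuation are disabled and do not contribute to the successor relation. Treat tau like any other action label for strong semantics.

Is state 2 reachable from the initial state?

After dropping false guards: 10 live edges.
L0 = {0}
L1 = {1}  total {0,1}
L2 = {5}  total {0,1,5}
Reachable = {0,1,5}

Answer: UNREACHABLE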